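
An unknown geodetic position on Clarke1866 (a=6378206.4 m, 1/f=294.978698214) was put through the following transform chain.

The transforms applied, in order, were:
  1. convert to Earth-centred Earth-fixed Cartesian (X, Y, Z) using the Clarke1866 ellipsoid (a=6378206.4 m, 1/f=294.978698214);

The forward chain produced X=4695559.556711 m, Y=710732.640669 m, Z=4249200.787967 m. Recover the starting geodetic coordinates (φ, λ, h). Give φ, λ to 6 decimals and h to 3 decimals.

start: X=4695559.5567, Y=710732.6407, Z=4249200.7880 m
→ geod (Bowring, a=6378206.400): φ=42.01386600°, λ=8.60711000°, h=3963.8150 m

φ=42.013866°, λ=8.607110°, h=3963.815 m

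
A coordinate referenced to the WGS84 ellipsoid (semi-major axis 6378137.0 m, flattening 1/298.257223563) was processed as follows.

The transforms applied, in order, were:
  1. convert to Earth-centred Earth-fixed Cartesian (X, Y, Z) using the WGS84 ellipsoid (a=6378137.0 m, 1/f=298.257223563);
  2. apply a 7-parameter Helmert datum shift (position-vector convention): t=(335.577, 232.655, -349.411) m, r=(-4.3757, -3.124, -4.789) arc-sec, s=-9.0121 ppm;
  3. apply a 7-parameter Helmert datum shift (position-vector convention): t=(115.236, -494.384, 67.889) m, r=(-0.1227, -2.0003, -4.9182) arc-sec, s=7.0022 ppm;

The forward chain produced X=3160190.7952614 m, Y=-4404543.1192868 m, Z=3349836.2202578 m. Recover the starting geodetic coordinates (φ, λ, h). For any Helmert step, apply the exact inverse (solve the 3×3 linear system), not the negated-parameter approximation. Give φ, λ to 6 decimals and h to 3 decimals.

φ=31.888560°, λ=-54.340450°, h=8.097 m

start: X=3160190.7953, Y=-4404543.1193, Z=3349836.2203 m
→ Helmert⁻¹: X=3160190.9246, Y=-4403944.5382, Z=3349711.6092
→ Helmert⁻¹: X=3160036.8176, Y=-4404214.5814, Z=3349949.9200
→ geod (Bowring, a=6378137.000): φ=31.88856000°, λ=-54.34045000°, h=8.0970 m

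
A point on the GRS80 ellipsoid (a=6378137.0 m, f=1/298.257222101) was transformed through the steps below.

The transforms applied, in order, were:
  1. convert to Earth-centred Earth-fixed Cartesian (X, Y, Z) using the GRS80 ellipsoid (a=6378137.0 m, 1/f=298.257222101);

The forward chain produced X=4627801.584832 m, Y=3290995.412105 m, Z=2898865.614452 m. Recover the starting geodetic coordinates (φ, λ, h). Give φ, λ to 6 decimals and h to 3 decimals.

φ=27.199684°, λ=35.417995°, h=2085.282 m

start: X=4627801.5848, Y=3290995.4121, Z=2898865.6145 m
→ geod (Bowring, a=6378137.000): φ=27.19968400°, λ=35.41799500°, h=2085.2820 m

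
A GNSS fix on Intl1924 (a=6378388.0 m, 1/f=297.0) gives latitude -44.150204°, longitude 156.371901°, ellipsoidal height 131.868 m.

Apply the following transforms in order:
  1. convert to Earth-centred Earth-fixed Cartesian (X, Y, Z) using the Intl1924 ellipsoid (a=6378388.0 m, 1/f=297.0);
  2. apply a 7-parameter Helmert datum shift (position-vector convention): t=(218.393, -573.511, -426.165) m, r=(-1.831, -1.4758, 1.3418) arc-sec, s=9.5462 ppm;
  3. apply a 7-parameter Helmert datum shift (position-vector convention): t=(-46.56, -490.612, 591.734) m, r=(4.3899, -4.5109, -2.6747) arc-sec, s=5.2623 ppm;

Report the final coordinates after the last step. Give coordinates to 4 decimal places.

X=-4199615.4124 m, Y=1836374.4304 m, Z=-4420251.3268 m

start: φ=-44.150204°, λ=156.371901°, h=131.868 m
→ ECEF (a=6378388.000, f=1/297.0): X=-4199865.2246, Y=1837329.3630, Z=-4420252.3216
→ Helmert 7p (PV): X=-4199667.2501, Y=1836706.8314, Z=-4420767.0430
→ Helmert 7p (PV): X=-4199615.4124, Y=1836374.4304, Z=-4420251.3268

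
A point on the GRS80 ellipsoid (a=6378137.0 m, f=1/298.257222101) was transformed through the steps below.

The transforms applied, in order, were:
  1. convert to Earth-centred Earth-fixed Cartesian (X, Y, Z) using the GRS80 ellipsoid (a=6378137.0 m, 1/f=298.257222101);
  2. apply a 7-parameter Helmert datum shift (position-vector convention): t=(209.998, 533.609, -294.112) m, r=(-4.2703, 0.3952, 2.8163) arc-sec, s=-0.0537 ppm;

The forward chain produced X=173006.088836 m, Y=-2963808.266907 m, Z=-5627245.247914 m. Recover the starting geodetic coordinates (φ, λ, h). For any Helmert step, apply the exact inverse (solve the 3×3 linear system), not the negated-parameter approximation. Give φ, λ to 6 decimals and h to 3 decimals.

φ=-62.338835°, λ=-86.664359°, h=979.414 m

start: X=173006.0888, Y=-2963808.2669, Z=-5627245.2479 m
→ Helmert⁻¹: X=172766.4084, Y=-2964227.8980, Z=-5627012.4755
→ geod (Bowring, a=6378137.000): φ=-62.33883500°, λ=-86.66435900°, h=979.4140 m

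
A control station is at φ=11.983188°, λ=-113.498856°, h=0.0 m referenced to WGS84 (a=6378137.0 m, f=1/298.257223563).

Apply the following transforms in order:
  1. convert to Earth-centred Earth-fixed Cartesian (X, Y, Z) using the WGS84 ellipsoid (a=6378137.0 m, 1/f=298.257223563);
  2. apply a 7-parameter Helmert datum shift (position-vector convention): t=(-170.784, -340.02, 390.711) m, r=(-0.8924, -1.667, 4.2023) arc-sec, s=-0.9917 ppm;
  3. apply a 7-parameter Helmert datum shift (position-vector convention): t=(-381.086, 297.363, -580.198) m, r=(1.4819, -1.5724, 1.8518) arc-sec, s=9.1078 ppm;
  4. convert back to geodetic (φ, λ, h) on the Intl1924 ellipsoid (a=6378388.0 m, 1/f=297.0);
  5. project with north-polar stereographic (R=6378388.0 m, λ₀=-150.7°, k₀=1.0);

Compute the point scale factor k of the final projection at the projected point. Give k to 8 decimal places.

start: φ=11.983188°, λ=-113.498856°, h=0.000 m
→ ECEF (a=6378137.000, f=1/298.257223563): X=-2488099.3454, Y=-5722549.1942, Z=1315583.3344
→ Helmert 7p (PV): X=-2488161.7070, Y=-5722928.5382, Z=1315977.3908
→ Helmert 7p (PV): X=-2488524.1071, Y=-5722715.0915, Z=1315349.0940
→ geod (Bowring, a=6378388.000): φ=11.98084773°, λ=-113.50182517°, h=18.8041 m
→ into stereo (λ₀=-150.7°): φ=11.98084773°, λ−λ₀=37.19817483°
scale k = 1.65619851

1.65619851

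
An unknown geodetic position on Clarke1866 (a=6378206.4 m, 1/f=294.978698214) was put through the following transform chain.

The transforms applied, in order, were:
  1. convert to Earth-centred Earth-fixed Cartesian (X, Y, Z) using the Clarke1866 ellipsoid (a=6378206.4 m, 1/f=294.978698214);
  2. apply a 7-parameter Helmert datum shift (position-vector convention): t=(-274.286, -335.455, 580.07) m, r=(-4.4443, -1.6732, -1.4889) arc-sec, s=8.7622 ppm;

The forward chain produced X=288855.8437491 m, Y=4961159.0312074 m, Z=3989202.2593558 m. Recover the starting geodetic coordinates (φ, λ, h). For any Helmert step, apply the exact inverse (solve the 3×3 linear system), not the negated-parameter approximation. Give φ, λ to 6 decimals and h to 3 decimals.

start: X=288855.8437, Y=4961159.0312, Z=3989202.2594 m
→ Helmert⁻¹: X=289124.1391, Y=4961367.1573, Z=3988691.7957
→ geod (Bowring, a=6378206.400): φ=38.94013800°, λ=86.66485500°, h=2764.7440 m

φ=38.940138°, λ=86.664855°, h=2764.744 m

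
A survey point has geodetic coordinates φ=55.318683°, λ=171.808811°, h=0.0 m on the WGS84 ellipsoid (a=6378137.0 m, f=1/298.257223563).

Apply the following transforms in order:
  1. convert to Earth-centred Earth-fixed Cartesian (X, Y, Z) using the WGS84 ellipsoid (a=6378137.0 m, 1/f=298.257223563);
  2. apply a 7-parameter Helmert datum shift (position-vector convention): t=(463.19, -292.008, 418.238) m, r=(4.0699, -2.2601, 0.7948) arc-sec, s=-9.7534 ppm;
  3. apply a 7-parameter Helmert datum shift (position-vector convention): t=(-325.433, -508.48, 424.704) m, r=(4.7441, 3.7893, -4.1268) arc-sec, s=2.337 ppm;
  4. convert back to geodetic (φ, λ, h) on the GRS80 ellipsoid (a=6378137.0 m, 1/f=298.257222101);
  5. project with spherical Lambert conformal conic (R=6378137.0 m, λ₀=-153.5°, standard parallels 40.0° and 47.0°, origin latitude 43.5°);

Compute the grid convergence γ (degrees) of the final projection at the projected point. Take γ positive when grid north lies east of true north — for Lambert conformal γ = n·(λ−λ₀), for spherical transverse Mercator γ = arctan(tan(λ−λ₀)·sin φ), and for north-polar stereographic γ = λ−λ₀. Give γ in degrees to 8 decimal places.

start: φ=55.318683°, λ=171.808811°, h=0.000 m
→ ECEF (a=6378137.000, f=1/298.257223563): X=-3600366.3587, Y=518255.5655, Z=5221651.8551
→ Helmert 7p (PV): X=-3599927.2644, Y=517841.5999, Z=5221989.9403
→ Helmert 7p (PV): X=-3600154.8162, Y=517286.2488, Z=5222504.8930
→ geod (Bowring, a=6378137.000): φ=55.32560822°, λ=171.82345010°, h=503.8671 m
→ into lcc (λ₀=-153.5°): φ=55.32560822°, λ−λ₀=-34.67654990°
convergence γ = -23.88464169°

-23.88464169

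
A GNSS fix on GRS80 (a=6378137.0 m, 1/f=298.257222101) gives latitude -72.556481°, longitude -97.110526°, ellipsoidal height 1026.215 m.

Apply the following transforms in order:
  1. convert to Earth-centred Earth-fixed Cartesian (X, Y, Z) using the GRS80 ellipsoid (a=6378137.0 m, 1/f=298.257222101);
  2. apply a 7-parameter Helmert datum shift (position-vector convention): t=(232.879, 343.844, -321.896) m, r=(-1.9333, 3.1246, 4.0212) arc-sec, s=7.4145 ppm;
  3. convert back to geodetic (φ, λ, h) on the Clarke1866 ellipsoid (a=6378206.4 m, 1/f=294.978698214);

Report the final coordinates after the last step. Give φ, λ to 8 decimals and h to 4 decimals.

start: φ=-72.556481°, λ=-97.110526°, h=1026.215 m
→ ECEF (a=6378137.000, f=1/298.257222101): X=-237430.2084, Y=-1903352.6426, Z=-6063567.3450
→ Helmert 7p (PV): X=-237253.8376, Y=-1903084.3735, Z=-6063912.7625
→ geod (Bowring, a=6378206.400): φ=-72.56109289°, λ=-97.10628944°, h=1416.4957 m

φ=-72.56109289°, λ=-97.10628944°, h=1416.4957 m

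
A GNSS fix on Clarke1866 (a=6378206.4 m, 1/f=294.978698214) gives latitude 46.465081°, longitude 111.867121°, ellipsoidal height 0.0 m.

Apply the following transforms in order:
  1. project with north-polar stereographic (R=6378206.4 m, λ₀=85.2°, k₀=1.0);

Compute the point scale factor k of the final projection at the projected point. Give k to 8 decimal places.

start: φ=46.465081°, λ=111.867121°, h=0.000 m
→ into stereo (λ₀=85.2°): φ=46.46508100°, λ−λ₀=26.66712100°
scale k = 1.15945073

1.15945073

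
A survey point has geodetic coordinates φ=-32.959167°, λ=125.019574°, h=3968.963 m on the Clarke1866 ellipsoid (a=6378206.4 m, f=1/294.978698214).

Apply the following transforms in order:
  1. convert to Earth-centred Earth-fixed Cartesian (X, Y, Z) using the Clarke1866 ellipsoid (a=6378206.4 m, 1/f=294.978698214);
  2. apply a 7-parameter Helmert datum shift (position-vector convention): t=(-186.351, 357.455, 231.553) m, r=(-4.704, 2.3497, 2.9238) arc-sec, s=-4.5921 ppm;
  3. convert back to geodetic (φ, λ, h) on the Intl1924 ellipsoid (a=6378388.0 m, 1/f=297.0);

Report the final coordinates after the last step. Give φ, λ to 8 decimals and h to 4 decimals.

start: φ=-32.959167°, λ=125.019574°, h=3968.963 m
→ ECEF (a=6378206.400, f=1/294.978698214): X=-3076091.7806, Y=4389921.6178, Z=-3452136.6222
→ Helmert 7p (PV): X=-3076365.5580, Y=4390136.5826, Z=-3451954.2895
→ geod (Bowring, a=6378388.000): φ=-32.95495123°, λ=125.02065192°, h=3924.4503 m

φ=-32.95495123°, λ=125.02065192°, h=3924.4503 m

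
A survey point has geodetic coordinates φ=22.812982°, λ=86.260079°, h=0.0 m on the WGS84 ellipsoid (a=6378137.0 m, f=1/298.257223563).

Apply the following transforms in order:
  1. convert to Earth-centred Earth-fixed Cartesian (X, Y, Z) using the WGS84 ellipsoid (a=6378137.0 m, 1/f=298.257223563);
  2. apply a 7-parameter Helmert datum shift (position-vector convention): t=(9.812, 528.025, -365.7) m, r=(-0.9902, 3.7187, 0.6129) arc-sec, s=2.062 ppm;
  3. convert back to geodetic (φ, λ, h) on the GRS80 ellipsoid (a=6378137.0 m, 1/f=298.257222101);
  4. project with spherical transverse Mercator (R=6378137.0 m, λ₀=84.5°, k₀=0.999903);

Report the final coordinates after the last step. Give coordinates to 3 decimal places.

start: φ=22.812982°, λ=86.260079°, h=0.000 m
→ ECEF (a=6378137.000, f=1/298.257223563): X=383679.7827, Y=5869643.2728, Z=2457641.6921
→ Helmert 7p (PV): X=383717.2529, Y=5870196.3393, Z=2457245.9644
→ geod (Bowring, a=6378137.000): φ=22.80774757°, λ=86.26006619°, h=357.5635 m
→ tm (R=6378137.0, λ₀=84.5°): E=180612.4261, N=2539776.1539

E=180612.426 m, N=2539776.154 m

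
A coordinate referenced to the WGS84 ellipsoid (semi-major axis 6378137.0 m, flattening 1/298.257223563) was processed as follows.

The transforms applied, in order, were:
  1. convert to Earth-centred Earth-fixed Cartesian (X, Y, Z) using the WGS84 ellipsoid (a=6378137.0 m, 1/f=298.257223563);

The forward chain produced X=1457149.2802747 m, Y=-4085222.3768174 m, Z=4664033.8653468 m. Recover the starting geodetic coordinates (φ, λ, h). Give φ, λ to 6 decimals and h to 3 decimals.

start: X=1457149.2803, Y=-4085222.3768, Z=4664033.8653 m
→ geod (Bowring, a=6378137.000): φ=47.27051000°, λ=-70.36929900°, h=2465.3630 m

φ=47.270510°, λ=-70.369299°, h=2465.363 m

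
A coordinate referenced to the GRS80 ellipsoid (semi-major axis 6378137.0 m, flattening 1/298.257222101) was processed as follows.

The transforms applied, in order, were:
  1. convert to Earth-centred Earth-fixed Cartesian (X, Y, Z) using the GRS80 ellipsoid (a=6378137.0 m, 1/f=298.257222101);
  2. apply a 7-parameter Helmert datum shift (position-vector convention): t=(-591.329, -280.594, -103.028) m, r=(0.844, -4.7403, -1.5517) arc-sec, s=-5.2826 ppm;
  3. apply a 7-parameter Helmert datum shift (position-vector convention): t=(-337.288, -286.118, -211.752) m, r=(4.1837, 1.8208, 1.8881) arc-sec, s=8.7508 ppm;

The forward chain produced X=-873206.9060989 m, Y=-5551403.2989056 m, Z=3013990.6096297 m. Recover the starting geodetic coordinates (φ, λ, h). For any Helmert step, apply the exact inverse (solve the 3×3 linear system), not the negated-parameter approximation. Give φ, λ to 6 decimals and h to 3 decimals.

φ=28.373516°, λ=-98.930410°, h=3055.872 m

start: X=-873206.9061, Y=-5551403.2989, Z=3013990.6096 m
→ Helmert⁻¹: X=-872939.4009, Y=-5550999.4748, Z=3014280.8711
→ Helmert⁻¹: X=-872241.6460, Y=-5550742.4304, Z=3014442.5811
→ geod (Bowring, a=6378137.000): φ=28.37351600°, λ=-98.93041000°, h=3055.8720 m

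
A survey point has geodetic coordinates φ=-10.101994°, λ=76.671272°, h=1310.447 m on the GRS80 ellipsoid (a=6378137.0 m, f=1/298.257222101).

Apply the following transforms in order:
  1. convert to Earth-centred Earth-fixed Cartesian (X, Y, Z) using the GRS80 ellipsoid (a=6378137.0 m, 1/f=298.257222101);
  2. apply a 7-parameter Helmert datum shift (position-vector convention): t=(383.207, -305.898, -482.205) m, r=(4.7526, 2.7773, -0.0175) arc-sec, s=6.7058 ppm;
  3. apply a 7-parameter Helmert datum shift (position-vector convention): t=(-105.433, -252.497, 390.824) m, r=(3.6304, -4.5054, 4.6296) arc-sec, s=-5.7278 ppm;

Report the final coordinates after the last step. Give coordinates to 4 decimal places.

start: φ=-10.101994°, λ=76.671272°, h=1310.447 m
→ ECEF (a=6378137.000, f=1/298.257222101): X=1448051.7762, Y=6112000.0972, Z=-1111586.6256
→ Helmert 7p (PV): X=1448430.2448, Y=6111760.6748, Z=-1111954.9534
→ Helmert 7p (PV): X=1448203.6262, Y=6111525.2516, Z=-1111418.5522

X=1448203.6262 m, Y=6111525.2516 m, Z=-1111418.5522 m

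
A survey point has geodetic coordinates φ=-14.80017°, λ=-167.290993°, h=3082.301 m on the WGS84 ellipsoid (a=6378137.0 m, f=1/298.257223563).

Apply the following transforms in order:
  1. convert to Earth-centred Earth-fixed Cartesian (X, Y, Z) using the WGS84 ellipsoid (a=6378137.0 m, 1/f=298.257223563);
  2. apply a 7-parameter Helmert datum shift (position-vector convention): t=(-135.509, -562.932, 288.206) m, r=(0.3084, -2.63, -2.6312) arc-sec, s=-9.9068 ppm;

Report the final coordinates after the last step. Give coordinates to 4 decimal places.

start: φ=-14.800170°, λ=-167.290993°, h=3082.301 m
→ ECEF (a=6378137.000, f=1/298.257223563): X=-6019668.4393, Y=-1357585.2701, Z=-1619520.2426
→ Helmert 7p (PV): X=-6019740.9808, Y=-1358055.5427, Z=-1619294.7758

X=-6019740.9808 m, Y=-1358055.5427 m, Z=-1619294.7758 m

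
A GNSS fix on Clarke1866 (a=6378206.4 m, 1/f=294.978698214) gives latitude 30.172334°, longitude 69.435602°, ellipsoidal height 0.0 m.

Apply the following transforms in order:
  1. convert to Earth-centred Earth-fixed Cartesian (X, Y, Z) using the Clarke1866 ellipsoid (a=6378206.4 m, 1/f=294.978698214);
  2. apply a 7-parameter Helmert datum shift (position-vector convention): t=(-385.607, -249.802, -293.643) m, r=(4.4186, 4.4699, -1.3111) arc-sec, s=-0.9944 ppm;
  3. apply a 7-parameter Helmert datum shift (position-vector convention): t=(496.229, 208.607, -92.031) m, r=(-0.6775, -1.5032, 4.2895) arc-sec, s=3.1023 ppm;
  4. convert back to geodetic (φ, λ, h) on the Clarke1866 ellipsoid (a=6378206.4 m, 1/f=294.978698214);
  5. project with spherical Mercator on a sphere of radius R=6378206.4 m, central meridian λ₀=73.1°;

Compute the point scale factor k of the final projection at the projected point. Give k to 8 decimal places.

start: φ=30.172334°, λ=69.435602°, h=0.000 m
→ ECEF (a=6378206.400, f=1/294.978698214): X=1938530.4499, Y=5167123.1769, Z=3186730.1132
→ Helmert 7p (PV): X=1938244.8180, Y=5166787.6486, Z=3186501.9819
→ Helmert 7p (PV): X=1938616.3884, Y=5167063.0590, Z=3186416.9909
→ geod (Bowring, a=6378206.400): φ=30.17001026°, λ=69.43454740°, h=-179.9342 m
→ into merc (λ₀=73.1°): φ=30.17001026°, λ−λ₀=-3.66545260°
scale k = 1.15668719

1.15668719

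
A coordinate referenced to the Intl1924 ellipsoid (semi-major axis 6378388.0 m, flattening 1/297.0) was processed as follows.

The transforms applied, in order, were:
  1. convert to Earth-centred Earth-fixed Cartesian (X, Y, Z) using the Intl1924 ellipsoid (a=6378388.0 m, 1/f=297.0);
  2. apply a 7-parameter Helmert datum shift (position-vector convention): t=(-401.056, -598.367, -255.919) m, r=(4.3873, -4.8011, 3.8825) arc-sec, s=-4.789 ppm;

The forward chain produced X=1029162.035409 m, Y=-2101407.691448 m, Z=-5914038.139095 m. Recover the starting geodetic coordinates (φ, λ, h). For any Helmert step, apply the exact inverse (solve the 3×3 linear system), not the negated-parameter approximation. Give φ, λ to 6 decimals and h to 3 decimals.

start: X=1029162.0354, Y=-2101407.6914, Z=-5914038.1391 m
→ Helmert⁻¹: X=1029390.8241, Y=-2100964.5491, Z=-5913789.8138
→ geod (Bowring, a=6378388.000): φ=-68.54730800°, λ=-63.89694500°, h=-40.9100 m

φ=-68.547308°, λ=-63.896945°, h=-40.910 m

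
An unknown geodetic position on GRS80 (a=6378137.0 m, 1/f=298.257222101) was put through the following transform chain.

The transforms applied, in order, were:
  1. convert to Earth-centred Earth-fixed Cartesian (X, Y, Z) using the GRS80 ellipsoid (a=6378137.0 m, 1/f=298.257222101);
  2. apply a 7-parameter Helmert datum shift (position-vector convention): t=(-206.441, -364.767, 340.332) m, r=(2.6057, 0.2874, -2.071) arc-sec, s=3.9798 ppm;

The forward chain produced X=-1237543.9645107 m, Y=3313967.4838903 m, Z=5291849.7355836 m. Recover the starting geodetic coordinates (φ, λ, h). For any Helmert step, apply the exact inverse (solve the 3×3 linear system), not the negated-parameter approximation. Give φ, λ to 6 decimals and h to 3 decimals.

φ=56.411157°, λ=110.472388°, h=1847.211 m

start: X=-1237543.9645, Y=3313967.4839, Z=5291849.7356 m
→ Helmert⁻¹: X=-1237373.2500, Y=3314373.4824, Z=5291444.7506
→ geod (Bowring, a=6378137.000): φ=56.41115700°, λ=110.47238800°, h=1847.2110 m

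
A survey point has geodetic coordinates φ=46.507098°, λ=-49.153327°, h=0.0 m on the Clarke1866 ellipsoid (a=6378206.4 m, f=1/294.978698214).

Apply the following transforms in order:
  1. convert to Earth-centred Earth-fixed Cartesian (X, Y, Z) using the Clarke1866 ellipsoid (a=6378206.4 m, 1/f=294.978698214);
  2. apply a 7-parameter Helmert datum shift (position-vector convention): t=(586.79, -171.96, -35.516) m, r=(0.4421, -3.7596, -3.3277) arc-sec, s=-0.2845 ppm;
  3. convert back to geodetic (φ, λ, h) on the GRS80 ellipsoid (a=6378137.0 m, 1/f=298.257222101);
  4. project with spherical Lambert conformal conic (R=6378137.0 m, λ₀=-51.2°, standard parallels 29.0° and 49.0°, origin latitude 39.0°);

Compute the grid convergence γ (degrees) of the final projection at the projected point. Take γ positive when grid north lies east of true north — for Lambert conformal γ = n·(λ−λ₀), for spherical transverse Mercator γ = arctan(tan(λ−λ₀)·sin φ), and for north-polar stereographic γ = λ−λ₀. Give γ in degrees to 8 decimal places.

start: φ=46.507098°, λ=-49.153327°, h=0.000 m
→ ECEF (a=6378206.400, f=1/294.978698214): X=2876281.1321, Y=-3326721.2563, Z=4604019.5960
→ Helmert 7p (PV): X=2876729.5157, Y=-3326948.5413, Z=4604028.0659
→ geod (Bowring, a=6378137.000): φ=46.50197703°, λ=-49.15084491°, h=270.7363 m
→ into lcc (λ₀=-51.2°): φ=46.50197703°, λ−λ₀=2.04915509°
convergence γ = 1.29623592°

1.29623592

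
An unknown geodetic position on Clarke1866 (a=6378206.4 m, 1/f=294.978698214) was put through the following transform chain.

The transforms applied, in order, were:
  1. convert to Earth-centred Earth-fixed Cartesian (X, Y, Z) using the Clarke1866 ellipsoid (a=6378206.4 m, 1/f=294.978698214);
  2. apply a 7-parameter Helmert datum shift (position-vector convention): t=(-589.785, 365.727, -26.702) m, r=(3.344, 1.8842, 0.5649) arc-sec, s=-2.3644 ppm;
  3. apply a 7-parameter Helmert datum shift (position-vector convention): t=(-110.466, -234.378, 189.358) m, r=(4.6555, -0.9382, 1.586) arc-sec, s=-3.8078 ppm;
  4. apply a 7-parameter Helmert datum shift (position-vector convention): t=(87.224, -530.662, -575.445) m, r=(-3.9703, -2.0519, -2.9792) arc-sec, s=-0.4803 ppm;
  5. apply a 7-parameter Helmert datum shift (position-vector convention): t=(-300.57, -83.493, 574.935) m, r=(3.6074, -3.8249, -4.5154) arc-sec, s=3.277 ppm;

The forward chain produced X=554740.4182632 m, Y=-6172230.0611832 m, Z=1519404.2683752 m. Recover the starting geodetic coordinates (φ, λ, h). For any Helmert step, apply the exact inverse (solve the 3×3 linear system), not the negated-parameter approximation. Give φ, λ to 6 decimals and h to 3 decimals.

φ=13.867664°, λ=-84.853558°, h=3275.633 m

start: X=554740.4183, Y=-6172230.0612, Z=1519404.2684 m
→ Helmert⁻¹: X=555202.4506, Y=-6172087.6234, Z=1518922.0054
→ Helmert⁻¹: X=555219.7475, Y=-6171581.1520, Z=1519373.8629
→ Helmert⁻¹: X=555291.7864, Y=-6171340.2510, Z=1519327.0542
→ Helmert⁻¹: X=555852.1032, Y=-6171697.4590, Z=1519462.4828
→ geod (Bowring, a=6378206.400): φ=13.86766400°, λ=-84.85355800°, h=3275.6330 m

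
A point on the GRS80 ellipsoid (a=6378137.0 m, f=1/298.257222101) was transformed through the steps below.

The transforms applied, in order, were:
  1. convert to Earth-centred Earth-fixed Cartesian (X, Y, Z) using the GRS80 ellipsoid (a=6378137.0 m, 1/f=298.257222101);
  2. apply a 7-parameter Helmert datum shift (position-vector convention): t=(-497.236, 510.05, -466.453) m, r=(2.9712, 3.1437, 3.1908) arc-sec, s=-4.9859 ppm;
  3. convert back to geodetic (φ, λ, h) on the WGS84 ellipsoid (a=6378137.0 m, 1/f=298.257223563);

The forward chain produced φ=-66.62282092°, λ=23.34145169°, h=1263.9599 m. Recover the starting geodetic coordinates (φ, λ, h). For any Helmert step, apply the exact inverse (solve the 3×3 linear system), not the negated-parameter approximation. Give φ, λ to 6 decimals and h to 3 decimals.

start: φ=-66.622821°, λ=23.341452°, h=1263.960 m
→ ECEF (a=6378137.000, f=1/298.257223563): X=2330658.2526, Y=1005739.5416, Z=-5833011.0243
→ Helmert⁻¹: X=2331271.5546, Y=1005114.4235, Z=-5832552.5993
→ geod (Bowring, a=6378137.000): φ=-66.61859300°, λ=23.32301400°, h=968.3930 m

φ=-66.618593°, λ=23.323014°, h=968.393 m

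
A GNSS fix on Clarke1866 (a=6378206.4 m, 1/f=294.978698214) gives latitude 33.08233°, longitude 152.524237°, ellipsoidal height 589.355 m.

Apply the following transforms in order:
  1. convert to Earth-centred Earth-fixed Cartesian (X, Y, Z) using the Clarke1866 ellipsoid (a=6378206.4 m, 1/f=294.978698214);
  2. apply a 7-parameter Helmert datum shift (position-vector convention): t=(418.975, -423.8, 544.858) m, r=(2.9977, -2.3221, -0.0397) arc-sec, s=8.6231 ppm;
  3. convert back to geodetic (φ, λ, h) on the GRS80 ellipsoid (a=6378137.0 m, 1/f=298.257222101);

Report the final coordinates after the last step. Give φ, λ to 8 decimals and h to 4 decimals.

φ=33.08708810°, λ=152.52685332°, h=465.0669 m

start: φ=33.082330°, λ=152.524237°, h=589.355 m
→ ECEF (a=6378206.400, f=1/294.978698214): X=-4746648.0106, Y=2468397.0887, Z=3461751.7018
→ Helmert 7p (PV): X=-4746308.4636, Y=2467945.1766, Z=3462308.8475
→ geod (Bowring, a=6378137.000): φ=33.08708810°, λ=152.52685332°, h=465.0669 m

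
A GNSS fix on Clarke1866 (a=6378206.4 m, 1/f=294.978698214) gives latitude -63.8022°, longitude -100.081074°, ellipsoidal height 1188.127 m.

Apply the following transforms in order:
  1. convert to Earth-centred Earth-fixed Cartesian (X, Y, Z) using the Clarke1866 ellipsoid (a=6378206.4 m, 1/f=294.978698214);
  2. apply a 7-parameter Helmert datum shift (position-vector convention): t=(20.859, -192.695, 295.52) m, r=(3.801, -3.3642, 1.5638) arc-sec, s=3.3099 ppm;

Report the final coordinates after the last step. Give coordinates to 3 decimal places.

X=-494188.157 m, Y=-2780524.663 m, Z=-5700670.558 m

start: φ=-63.802200°, λ=-100.081074°, h=1188.127 m
→ ECEF (a=6378206.400, f=1/294.978698214): X=-494321.4426, Y=-2780424.0720, Z=-5700887.9087
→ Helmert 7p (PV): X=-494188.1575, Y=-2780524.6626, Z=-5700670.5577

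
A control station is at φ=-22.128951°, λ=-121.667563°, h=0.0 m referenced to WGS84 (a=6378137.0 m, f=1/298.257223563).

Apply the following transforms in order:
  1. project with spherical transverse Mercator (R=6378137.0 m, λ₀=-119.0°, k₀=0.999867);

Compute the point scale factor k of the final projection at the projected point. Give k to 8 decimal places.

1.00079752

start: φ=-22.128951°, λ=-121.667563°, h=0.000 m
→ into tm (λ₀=-119.0°): φ=-22.12895100°, λ−λ₀=-2.66756300°
scale k = 1.00079752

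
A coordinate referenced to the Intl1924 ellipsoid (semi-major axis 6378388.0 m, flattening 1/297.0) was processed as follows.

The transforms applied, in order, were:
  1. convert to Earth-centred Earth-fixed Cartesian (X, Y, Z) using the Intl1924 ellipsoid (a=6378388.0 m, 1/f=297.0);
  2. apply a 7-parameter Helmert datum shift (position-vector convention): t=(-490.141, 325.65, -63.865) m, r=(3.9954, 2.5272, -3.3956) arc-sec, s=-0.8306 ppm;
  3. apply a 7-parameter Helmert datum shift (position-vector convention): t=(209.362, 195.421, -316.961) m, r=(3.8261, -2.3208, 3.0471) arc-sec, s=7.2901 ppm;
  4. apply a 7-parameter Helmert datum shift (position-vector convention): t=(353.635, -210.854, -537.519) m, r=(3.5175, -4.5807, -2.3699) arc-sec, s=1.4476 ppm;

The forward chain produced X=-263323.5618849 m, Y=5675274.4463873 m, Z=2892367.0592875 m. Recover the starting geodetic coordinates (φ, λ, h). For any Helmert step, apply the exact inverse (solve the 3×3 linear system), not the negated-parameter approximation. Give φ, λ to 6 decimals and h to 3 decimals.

start: X=-263323.5619, Y=5675274.4464, Z=2892367.0593 m
→ Helmert⁻¹: X=-263677.7816, Y=5675523.3870, Z=2892809.4597
→ Helmert⁻¹: X=-263768.8285, Y=5675344.1528, Z=2893003.0230
→ Helmert⁻¹: X=-263407.7763, Y=5675074.9175, Z=2892956.1360
→ geod (Bowring, a=6378388.000): φ=27.14252500°, λ=92.65746800°, h=1399.2860 m

φ=27.142525°, λ=92.657468°, h=1399.286 m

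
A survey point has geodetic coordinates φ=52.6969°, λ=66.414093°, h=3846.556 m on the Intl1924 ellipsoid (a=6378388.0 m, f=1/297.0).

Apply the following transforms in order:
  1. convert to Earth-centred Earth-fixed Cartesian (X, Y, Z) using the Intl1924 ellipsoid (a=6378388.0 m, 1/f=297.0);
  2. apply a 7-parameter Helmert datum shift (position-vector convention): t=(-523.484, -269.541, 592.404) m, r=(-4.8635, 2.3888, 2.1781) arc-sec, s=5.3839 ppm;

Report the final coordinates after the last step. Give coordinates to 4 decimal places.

start: φ=52.696900°, λ=66.414093°, h=3846.556 m
→ ECEF (a=6378388.000, f=1/297.0): X=1550912.0855, Y=3552278.9201, Z=5053333.1258
→ Helmert 7p (PV): X=1550417.9643, Y=3552164.0343, Z=5053851.0155

X=1550417.9643 m, Y=3552164.0343 m, Z=5053851.0155 m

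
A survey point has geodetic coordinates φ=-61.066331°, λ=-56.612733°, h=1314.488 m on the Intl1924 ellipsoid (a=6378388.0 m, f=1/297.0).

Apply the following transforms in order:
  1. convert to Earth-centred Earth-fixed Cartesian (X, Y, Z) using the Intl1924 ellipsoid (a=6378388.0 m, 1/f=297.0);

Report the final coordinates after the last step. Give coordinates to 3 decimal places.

start: φ=-61.066331°, λ=-56.612733°, h=1314.488 m
→ ECEF (a=6378388.000, f=1/297.0): X=1702863.6796, Y=-2583777.5784, Z=-5560193.5957

X=1702863.680 m, Y=-2583777.578 m, Z=-5560193.596 m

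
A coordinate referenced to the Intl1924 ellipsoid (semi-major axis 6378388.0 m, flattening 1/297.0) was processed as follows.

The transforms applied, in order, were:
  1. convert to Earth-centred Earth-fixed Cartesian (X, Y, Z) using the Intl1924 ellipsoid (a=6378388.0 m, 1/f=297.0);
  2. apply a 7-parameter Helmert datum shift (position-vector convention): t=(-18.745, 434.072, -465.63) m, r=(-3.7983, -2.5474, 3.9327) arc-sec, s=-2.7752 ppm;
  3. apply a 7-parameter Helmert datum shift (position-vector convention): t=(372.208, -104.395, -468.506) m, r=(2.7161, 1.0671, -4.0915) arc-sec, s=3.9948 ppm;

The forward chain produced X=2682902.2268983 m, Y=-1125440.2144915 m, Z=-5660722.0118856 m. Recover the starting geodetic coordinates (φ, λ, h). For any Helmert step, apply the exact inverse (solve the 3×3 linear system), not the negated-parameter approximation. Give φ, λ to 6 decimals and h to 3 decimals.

start: X=2682902.2269, Y=-1125440.2145, Z=-5660722.0119 m
→ Helmert⁻¹: X=2682570.9082, Y=-1125352.6458, Z=-5660202.1976
→ Helmert⁻¹: X=2682505.7349, Y=-1125736.7640, Z=-5659806.1339
→ geod (Bowring, a=6378388.000): φ=-62.95357600°, λ=-22.76577900°, h=2305.8900 m

φ=-62.953576°, λ=-22.765779°, h=2305.890 m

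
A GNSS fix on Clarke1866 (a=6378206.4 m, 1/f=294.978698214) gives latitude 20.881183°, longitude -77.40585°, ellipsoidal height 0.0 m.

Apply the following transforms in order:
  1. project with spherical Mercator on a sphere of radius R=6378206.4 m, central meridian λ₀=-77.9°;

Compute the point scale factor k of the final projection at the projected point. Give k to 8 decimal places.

start: φ=20.881183°, λ=-77.405850°, h=0.000 m
→ into merc (λ₀=-77.9°): φ=20.88118300°, λ−λ₀=0.49415000°
scale k = 1.07029530

1.07029530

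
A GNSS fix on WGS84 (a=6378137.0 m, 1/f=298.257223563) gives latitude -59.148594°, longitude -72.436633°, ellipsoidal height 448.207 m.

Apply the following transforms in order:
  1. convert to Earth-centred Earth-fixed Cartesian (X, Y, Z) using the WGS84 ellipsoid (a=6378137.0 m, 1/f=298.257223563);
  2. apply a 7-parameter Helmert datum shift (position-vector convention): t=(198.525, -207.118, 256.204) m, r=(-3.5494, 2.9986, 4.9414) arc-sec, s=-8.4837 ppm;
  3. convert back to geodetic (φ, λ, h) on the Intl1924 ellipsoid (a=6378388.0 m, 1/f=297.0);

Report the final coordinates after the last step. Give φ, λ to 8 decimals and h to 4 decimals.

φ=-59.14546958°, λ=-72.43486077°, h=122.3229 m

start: φ=-59.148594°, λ=-72.436633°, h=448.207 m
→ ECEF (a=6378137.000, f=1/298.257223563): X=989509.2398, Y=-3126262.1137, Z=-5452827.9237
→ Helmert 7p (PV): X=989694.9935, Y=-3126512.8357, Z=-5452486.0483
→ geod (Bowring, a=6378388.000): φ=-59.14546958°, λ=-72.43486077°, h=122.3229 m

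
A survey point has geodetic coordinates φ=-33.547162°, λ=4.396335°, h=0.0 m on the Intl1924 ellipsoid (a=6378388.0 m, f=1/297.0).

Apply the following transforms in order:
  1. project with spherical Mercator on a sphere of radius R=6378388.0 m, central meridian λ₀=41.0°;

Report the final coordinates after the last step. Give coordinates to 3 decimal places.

E=-4074861.701 m, N=-3968313.979 m

start: φ=-33.547162°, λ=4.396335°, h=0.000 m
→ merc (R=6378388.0, λ₀=41.0°): E=-4074861.7014, N=-3968313.9792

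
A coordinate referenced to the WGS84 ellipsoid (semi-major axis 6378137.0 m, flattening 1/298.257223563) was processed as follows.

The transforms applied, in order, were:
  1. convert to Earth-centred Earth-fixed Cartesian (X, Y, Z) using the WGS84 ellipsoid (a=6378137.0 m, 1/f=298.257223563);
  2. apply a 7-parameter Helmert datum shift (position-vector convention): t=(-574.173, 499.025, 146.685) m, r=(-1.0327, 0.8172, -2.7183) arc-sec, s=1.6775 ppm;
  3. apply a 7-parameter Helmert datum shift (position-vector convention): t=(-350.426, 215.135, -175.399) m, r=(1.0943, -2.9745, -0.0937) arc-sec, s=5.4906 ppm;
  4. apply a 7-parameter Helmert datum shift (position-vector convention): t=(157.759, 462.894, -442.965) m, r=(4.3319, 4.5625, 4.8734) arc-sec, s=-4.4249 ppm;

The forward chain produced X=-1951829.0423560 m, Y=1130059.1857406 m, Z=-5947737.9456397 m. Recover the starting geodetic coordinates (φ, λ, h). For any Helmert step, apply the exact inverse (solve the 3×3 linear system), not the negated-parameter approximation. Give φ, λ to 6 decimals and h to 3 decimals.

φ=-69.370862°, λ=149.947711°, h=665.887 m

start: X=-1951829.0424, Y=1130059.1857, Z=-5947737.9456 m
→ Helmert⁻¹: X=-1951837.1976, Y=1129522.5011, Z=-5947388.1927
→ Helmert⁻¹: X=-1951562.3325, Y=1129268.7274, Z=-5947157.9882
→ Helmert⁻¹: X=-1950976.1999, Y=1128771.8738, Z=-5947296.7748
→ geod (Bowring, a=6378137.000): φ=-69.37086200°, λ=149.94771100°, h=665.8870 m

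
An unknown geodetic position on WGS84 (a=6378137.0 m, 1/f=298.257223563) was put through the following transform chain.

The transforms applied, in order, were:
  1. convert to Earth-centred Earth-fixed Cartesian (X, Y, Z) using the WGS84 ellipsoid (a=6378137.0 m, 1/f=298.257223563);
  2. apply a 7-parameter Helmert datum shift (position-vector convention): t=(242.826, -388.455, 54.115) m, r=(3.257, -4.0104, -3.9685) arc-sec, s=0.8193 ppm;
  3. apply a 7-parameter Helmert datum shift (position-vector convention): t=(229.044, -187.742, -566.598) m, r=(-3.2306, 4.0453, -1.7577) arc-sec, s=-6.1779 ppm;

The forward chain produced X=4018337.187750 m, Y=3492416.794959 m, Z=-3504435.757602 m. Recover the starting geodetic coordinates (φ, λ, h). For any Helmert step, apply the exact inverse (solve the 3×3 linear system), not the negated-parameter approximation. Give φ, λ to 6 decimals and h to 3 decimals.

φ=-33.527661°, λ=41.004149°, h=1900.264 m

start: X=4018337.1878, Y=3492416.7950, Z=-3504435.7576 m
→ Helmert⁻¹: X=4018171.9202, Y=3492715.2324, Z=-3503757.2970
→ Helmert⁻¹: X=4017790.4682, Y=3493122.7985, Z=-3503941.8168
→ geod (Bowring, a=6378137.000): φ=-33.52766100°, λ=41.00414900°, h=1900.2640 m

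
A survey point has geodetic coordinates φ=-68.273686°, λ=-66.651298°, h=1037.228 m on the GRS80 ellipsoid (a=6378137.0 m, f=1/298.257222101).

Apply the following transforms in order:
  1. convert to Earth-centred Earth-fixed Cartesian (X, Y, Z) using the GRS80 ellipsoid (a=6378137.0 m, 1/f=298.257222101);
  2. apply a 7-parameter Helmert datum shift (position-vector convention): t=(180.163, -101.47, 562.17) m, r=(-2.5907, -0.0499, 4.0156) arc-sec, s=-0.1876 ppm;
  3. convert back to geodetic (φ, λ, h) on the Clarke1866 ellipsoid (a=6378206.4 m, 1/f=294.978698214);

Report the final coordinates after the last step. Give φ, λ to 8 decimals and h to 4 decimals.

φ=-68.27125756°, λ=-66.64783327°, h=710.3710 m

start: φ=-68.273686°, λ=-66.651298°, h=1037.228 m
→ ECEF (a=6378137.000, f=1/298.257222101): X=938599.3269, Y=-2174313.9864, Z=-5903424.2551
→ Helmert 7p (PV): X=938823.0720, Y=-2174470.9231, Z=-5902833.4410
→ geod (Bowring, a=6378206.400): φ=-68.27125756°, λ=-66.64783327°, h=710.3710 m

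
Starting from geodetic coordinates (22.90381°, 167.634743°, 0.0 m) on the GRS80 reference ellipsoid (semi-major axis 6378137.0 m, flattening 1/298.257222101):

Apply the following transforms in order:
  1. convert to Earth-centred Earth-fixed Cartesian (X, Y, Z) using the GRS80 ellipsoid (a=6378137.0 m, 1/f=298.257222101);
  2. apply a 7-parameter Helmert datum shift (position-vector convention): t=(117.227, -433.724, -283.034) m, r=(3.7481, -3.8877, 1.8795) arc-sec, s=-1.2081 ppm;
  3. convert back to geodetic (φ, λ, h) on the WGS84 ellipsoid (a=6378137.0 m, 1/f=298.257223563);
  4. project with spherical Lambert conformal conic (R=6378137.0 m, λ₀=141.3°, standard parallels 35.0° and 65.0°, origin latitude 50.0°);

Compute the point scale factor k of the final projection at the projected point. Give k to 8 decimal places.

start: φ=22.903810°, λ=167.634743°, h=0.000 m
→ ECEF (a=6378137.000, f=1/298.257222101): X=-5741900.4864, Y=1258789.1022, Z=2466910.2534
→ Helmert 7p (PV): X=-5741834.2893, Y=1258256.7100, Z=2466538.8891
→ geod (Bowring, a=6378137.000): φ=22.90134869°, λ=167.63967386°, h=-309.0868 m
→ into lcc (λ₀=141.3°): φ=22.90134869°, λ−λ₀=26.33967386°
scale k = 1.07280017

1.07280017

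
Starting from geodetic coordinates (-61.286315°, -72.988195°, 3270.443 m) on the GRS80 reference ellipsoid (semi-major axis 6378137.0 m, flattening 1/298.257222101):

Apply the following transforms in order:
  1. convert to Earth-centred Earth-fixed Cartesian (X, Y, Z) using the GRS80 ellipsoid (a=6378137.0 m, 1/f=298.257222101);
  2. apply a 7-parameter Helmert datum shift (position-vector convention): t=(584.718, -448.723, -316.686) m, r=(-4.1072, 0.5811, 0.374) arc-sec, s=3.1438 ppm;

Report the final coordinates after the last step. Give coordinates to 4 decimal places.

X=899862.8069 m, Y=-2939831.9926 m, Z=-5573886.9293 m

start: φ=-61.286315°, λ=-72.988195°, h=3270.443 m
→ ECEF (a=6378137.000, f=1/298.257222101): X=899285.6345, Y=-2939264.6762, Z=-5573608.7151
→ Helmert 7p (PV): X=899862.8069, Y=-2939831.9926, Z=-5573886.9293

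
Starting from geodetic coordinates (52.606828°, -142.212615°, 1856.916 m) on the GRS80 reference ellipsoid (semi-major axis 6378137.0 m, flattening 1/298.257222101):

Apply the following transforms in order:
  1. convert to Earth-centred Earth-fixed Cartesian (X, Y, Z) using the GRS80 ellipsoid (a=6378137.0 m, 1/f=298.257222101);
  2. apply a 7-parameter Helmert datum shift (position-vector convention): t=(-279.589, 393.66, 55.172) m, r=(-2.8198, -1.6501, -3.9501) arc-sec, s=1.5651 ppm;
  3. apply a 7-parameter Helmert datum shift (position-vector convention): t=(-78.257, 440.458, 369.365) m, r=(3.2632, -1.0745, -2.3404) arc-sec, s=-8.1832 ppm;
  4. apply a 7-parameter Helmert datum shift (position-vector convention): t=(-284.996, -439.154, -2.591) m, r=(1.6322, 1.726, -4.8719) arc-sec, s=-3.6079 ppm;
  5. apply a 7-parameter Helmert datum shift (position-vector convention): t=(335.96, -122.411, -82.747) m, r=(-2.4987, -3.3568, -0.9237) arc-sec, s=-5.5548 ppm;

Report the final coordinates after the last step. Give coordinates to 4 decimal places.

X=-3068931.2053 m, Y=-2378533.6980 m, Z=5045767.4498 m

start: φ=52.606828°, λ=-142.212615°, h=1856.916 m
→ ECEF (a=6378137.000, f=1/298.257222101): X=-3068426.8431, Y=-2379033.9470, Z=5045567.7899
→ Helmert 7p (PV): X=-3068797.1587, Y=-2378516.2711, Z=5045638.8349
→ Helmert 7p (PV): X=-3068903.5750, Y=-2378101.3527, Z=5045913.2953
→ Helmert 7p (PV): X=-3069191.4450, Y=-2378499.3695, Z=5045899.3611
→ Helmert 7p (PV): X=-3068931.2053, Y=-2378533.6980, Z=5045767.4498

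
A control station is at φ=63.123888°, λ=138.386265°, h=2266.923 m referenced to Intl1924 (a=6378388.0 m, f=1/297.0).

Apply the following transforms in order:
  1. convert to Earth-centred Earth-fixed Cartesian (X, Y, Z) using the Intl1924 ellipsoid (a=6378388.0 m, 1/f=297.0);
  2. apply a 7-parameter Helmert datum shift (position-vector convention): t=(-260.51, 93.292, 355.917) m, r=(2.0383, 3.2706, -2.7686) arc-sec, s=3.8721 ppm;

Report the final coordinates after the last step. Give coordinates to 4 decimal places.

X=-2162474.2241 m, Y=1920799.3097 m, Z=5668812.8285 m

start: φ=63.123888°, λ=138.386265°, h=2266.923 m
→ ECEF (a=6378388.000, f=1/297.0): X=-2162321.0025, Y=1920725.5714, Z=5668381.6958
→ Helmert 7p (PV): X=-2162474.2241, Y=1920799.3097, Z=5668812.8285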